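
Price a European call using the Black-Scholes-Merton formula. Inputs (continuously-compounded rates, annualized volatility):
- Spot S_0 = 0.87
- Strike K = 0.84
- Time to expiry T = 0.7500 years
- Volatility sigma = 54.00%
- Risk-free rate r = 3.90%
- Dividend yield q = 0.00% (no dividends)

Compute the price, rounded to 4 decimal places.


d1 = (ln(S/K) + (r - q + 0.5*sigma^2) * T) / (sigma * sqrt(T)) = 0.37141011
d2 = d1 - sigma * sqrt(T) = -0.09624361
exp(-rT) = 0.97117364; exp(-qT) = 1.00000000
C = S_0 * exp(-qT) * N(d1) - K * exp(-rT) * N(d2)
N(d1) = 0.64483395; N(d2) = 0.46166355
C = 0.8700 * 1.00000000 * 0.64483395 - 0.8400 * 0.97117364 * 0.46166355 = 0.1844

Answer: Price = 0.1844


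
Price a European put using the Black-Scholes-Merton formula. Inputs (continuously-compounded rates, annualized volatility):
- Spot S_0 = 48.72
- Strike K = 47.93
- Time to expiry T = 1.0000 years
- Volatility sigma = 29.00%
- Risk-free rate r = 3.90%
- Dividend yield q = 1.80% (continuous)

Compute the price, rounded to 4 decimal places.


d1 = (ln(S/K) + (r - q + 0.5*sigma^2) * T) / (sigma * sqrt(T)) = 0.27378624
d2 = d1 - sigma * sqrt(T) = -0.01621376
exp(-rT) = 0.96175071; exp(-qT) = 0.98216103
P = K * exp(-rT) * N(-d2) - S_0 * exp(-qT) * N(-d1)
N(-d1) = 0.39212445; N(-d2) = 0.50646807
P = 47.9300 * 0.96175071 * 0.50646807 - 48.7200 * 0.98216103 * 0.39212445 = 4.5830

Answer: Price = 4.5830


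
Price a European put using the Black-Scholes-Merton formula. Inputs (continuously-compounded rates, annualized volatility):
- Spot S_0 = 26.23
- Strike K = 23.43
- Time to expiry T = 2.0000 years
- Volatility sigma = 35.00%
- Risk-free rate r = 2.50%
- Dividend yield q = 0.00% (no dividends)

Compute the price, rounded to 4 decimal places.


d1 = (ln(S/K) + (r - q + 0.5*sigma^2) * T) / (sigma * sqrt(T)) = 0.57656788
d2 = d1 - sigma * sqrt(T) = 0.08159314
exp(-rT) = 0.95122942; exp(-qT) = 1.00000000
P = K * exp(-rT) * N(-d2) - S_0 * exp(-qT) * N(-d1)
N(-d1) = 0.28211570; N(-d2) = 0.46748513
P = 23.4300 * 0.95122942 * 0.46748513 - 26.2300 * 1.00000000 * 0.28211570 = 3.0191

Answer: Price = 3.0191


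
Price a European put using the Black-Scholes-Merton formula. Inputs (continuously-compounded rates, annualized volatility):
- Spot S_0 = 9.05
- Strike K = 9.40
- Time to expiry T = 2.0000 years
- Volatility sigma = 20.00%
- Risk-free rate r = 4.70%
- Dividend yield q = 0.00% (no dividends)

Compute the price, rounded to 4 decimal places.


Answer: Price = 0.7626

Derivation:
d1 = (ln(S/K) + (r - q + 0.5*sigma^2) * T) / (sigma * sqrt(T)) = 0.33960595
d2 = d1 - sigma * sqrt(T) = 0.05676324
exp(-rT) = 0.91028276; exp(-qT) = 1.00000000
P = K * exp(-rT) * N(-d2) - S_0 * exp(-qT) * N(-d1)
N(-d1) = 0.36707665; N(-d2) = 0.47736690
P = 9.4000 * 0.91028276 * 0.47736690 - 9.0500 * 1.00000000 * 0.36707665 = 0.7626


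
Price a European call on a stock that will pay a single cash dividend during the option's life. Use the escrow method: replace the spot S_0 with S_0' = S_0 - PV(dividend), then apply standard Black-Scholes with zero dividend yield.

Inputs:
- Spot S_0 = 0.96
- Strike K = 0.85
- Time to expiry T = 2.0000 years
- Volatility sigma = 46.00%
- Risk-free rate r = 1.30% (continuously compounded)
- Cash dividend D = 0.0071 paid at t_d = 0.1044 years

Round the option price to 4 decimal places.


PV(D) = D * exp(-r * t_d) = 0.0071 * 0.99864372 = 0.00709037
S_0' = S_0 - PV(D) = 0.9600 - 0.00709037 = 0.95290963
d1 = (ln(S_0'/K) + (r + sigma^2/2)*T) / (sigma*sqrt(T)) = 0.54091167
d2 = d1 - sigma*sqrt(T) = -0.10962657
exp(-rT) = 0.97433509
N(d1) = 0.70571577; N(d2) = 0.45635277
C = S_0' * N(d1) - K * exp(-rT) * N(d2) = 0.95290963 * 0.70571577 - 0.8500 * 0.97433509 * 0.45635277 = 0.2945

Answer: Price = 0.2945


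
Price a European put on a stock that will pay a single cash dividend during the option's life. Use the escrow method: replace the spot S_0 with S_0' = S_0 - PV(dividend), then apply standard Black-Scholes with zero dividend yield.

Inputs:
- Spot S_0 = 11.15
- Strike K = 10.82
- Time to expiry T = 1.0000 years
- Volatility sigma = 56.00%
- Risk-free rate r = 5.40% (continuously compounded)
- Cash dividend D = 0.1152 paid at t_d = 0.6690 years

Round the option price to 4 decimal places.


Answer: Price = 1.9736

Derivation:
PV(D) = D * exp(-r * t_d) = 0.1152 * 0.96451876 = 0.11111256
S_0' = S_0 - PV(D) = 11.1500 - 0.11111256 = 11.03888744
d1 = (ln(S_0'/K) + (r + sigma^2/2)*T) / (sigma*sqrt(T)) = 0.41219283
d2 = d1 - sigma*sqrt(T) = -0.14780717
exp(-rT) = 0.94743211
N(-d1) = 0.34009904; N(-d2) = 0.55875252
P = K * exp(-rT) * N(-d2) - S_0' * N(-d1) = 10.8200 * 0.94743211 * 0.55875252 - 11.03888744 * 0.34009904 = 1.9736


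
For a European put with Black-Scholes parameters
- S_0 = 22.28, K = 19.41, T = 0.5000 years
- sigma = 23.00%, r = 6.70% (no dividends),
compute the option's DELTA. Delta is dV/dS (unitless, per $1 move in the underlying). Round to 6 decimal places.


d1 = 1.1352200802; d2 = 0.9725855205
phi(d1) = 0.2094435874; exp(-qT) = 1.0000000000; exp(-rT) = 0.9670549112
N(-d1) = 0.1281415590
Delta = -exp(-qT) * N(-d1) = -1.0000000000 * 0.1281415590 = -0.128142

Answer: Delta = -0.128142


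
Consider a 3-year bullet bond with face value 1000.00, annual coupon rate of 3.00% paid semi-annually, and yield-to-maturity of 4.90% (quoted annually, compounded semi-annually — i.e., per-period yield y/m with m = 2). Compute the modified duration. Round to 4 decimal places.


Coupon per period c = face * coupon_rate / m = 15.000000
Periods per year m = 2; per-period yield y/m = 0.024500
Number of cashflows N = 6
Cashflows (t years, CF_t, discount factor 1/(1+y/m)^(m*t), PV):
  t = 0.5000: CF_t = 15.000000, DF = 0.976086, PV = 14.641288
  t = 1.0000: CF_t = 15.000000, DF = 0.952744, PV = 14.291155
  t = 1.5000: CF_t = 15.000000, DF = 0.929960, PV = 13.949395
  t = 2.0000: CF_t = 15.000000, DF = 0.907721, PV = 13.615808
  t = 2.5000: CF_t = 15.000000, DF = 0.886013, PV = 13.290198
  t = 3.0000: CF_t = 1015.000000, DF = 0.864825, PV = 877.797351
Price P = sum_t PV_t = 947.585195
First compute Macaulay numerator sum_t t * PV_t:
  t * PV_t at t = 0.5000: 7.320644
  t * PV_t at t = 1.0000: 14.291155
  t * PV_t at t = 1.5000: 20.924092
  t * PV_t at t = 2.0000: 27.231615
  t * PV_t at t = 2.5000: 33.225495
  t * PV_t at t = 3.0000: 2633.392053
Macaulay duration D = 2736.385054 / 947.585195 = 2.887746
Modified duration = D / (1 + y/m) = 2.887746 / (1 + 0.024500) = 2.818688

Answer: Modified duration = 2.8187


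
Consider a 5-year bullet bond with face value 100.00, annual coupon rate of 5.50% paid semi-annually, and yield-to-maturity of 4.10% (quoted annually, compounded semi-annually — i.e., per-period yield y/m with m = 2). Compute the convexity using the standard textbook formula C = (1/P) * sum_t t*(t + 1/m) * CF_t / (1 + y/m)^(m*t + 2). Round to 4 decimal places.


Answer: Convexity = 22.6220

Derivation:
Coupon per period c = face * coupon_rate / m = 2.750000
Periods per year m = 2; per-period yield y/m = 0.020500
Number of cashflows N = 10
Cashflows (t years, CF_t, discount factor 1/(1+y/m)^(m*t), PV):
  t = 0.5000: CF_t = 2.750000, DF = 0.979912, PV = 2.694757
  t = 1.0000: CF_t = 2.750000, DF = 0.960227, PV = 2.640625
  t = 1.5000: CF_t = 2.750000, DF = 0.940938, PV = 2.587579
  t = 2.0000: CF_t = 2.750000, DF = 0.922036, PV = 2.535600
  t = 2.5000: CF_t = 2.750000, DF = 0.903514, PV = 2.484664
  t = 3.0000: CF_t = 2.750000, DF = 0.885364, PV = 2.434751
  t = 3.5000: CF_t = 2.750000, DF = 0.867579, PV = 2.385842
  t = 4.0000: CF_t = 2.750000, DF = 0.850151, PV = 2.337914
  t = 4.5000: CF_t = 2.750000, DF = 0.833073, PV = 2.290950
  t = 5.0000: CF_t = 102.750000, DF = 0.816338, PV = 83.878709
Price P = sum_t PV_t = 106.271392
Convexity numerator sum_t t*(t + 1/m) * CF_t / (1+y/m)^(m*t + 2):
  t = 0.5000: term = 1.293790
  t = 1.0000: term = 3.803399
  t = 1.5000: term = 7.453992
  t = 2.0000: term = 12.173757
  t = 2.5000: term = 17.893813
  t = 3.0000: term = 24.548102
  t = 3.5000: term = 32.073300
  t = 4.0000: term = 40.408721
  t = 4.5000: term = 49.496229
  t = 5.0000: term = 2214.921892
Convexity = (1/P) * sum = 2404.066996 / 106.271392 = 22.621958


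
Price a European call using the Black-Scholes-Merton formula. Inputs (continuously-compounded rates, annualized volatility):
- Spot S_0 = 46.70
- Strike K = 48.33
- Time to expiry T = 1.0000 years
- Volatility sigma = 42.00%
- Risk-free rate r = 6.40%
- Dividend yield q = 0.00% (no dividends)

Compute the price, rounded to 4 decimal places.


d1 = (ln(S/K) + (r - q + 0.5*sigma^2) * T) / (sigma * sqrt(T)) = 0.28069447
d2 = d1 - sigma * sqrt(T) = -0.13930553
exp(-rT) = 0.93800500; exp(-qT) = 1.00000000
C = S_0 * exp(-qT) * N(d1) - K * exp(-rT) * N(d2)
N(d1) = 0.61052763; N(d2) = 0.44460436
C = 46.7000 * 1.00000000 * 0.61052763 - 48.3300 * 0.93800500 * 0.44460436 = 8.3560

Answer: Price = 8.3560


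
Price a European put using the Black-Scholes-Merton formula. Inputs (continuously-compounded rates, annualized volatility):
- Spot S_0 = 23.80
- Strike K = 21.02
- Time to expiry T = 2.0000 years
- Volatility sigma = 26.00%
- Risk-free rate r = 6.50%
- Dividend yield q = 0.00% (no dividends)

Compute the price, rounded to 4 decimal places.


d1 = (ln(S/K) + (r - q + 0.5*sigma^2) * T) / (sigma * sqrt(T)) = 0.87521113
d2 = d1 - sigma * sqrt(T) = 0.50751560
exp(-rT) = 0.87809543; exp(-qT) = 1.00000000
P = K * exp(-rT) * N(-d2) - S_0 * exp(-qT) * N(-d1)
N(-d1) = 0.19072952; N(-d2) = 0.30589655
P = 21.0200 * 0.87809543 * 0.30589655 - 23.8000 * 1.00000000 * 0.19072952 = 1.1067

Answer: Price = 1.1067


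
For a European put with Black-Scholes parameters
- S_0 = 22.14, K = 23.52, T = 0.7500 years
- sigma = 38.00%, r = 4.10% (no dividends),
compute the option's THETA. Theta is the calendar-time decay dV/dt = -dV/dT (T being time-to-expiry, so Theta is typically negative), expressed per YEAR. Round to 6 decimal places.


d1 = 0.0742496885; d2 = -0.2548399650
phi(d1) = 0.3978441070; exp(-qT) = 1.0000000000; exp(-rT) = 0.9697179723
Theta = -S*exp(-qT)*phi(d1)*sigma/(2*sqrt(T)) + r*K*exp(-rT)*N(-d2) - q*S*exp(-qT)*N(-d1)
N(-d1) = 0.4704058546; N(-d2) = 0.6005766467; sqrt(T) = 0.8660254038
Term 1 = -22.1400 * 1.0000000000 * 0.3978441070 * 0.3800 / (2 * 0.8660254038) = -1.9324733584
Term 2 = 0.0410 * 23.5200 * 0.9697179723 * 0.6005766467 = 0.5616102940
Term 3 = 0 (no dividend yield, q = 0)
Theta = -1.9324733584 + (0.5616102940) + (0.0000000000) = -1.370863

Answer: Theta = -1.370863


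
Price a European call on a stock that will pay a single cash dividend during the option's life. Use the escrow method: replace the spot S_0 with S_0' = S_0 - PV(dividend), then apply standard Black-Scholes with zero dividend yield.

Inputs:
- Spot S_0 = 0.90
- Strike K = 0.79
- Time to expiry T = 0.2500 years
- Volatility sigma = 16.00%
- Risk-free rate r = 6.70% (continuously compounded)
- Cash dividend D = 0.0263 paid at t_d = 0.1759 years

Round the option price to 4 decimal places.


PV(D) = D * exp(-r * t_d) = 0.0263 * 0.98828387 = 0.02599187
S_0' = S_0 - PV(D) = 0.9000 - 0.02599187 = 0.87400813
d1 = (ln(S_0'/K) + (r + sigma^2/2)*T) / (sigma*sqrt(T)) = 1.51258421
d2 = d1 - sigma*sqrt(T) = 1.43258421
exp(-rT) = 0.98338950
N(d1) = 0.93480735; N(d2) = 0.92401165
C = S_0' * N(d1) - K * exp(-rT) * N(d2) = 0.87400813 * 0.93480735 - 0.7900 * 0.98338950 * 0.92401165 = 0.0992

Answer: Price = 0.0992


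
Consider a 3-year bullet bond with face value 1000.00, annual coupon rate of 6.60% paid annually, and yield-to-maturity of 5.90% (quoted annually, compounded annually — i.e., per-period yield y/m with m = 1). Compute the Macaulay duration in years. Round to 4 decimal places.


Answer: Macaulay duration = 2.8199 years

Derivation:
Coupon per period c = face * coupon_rate / m = 66.000000
Periods per year m = 1; per-period yield y/m = 0.059000
Number of cashflows N = 3
Cashflows (t years, CF_t, discount factor 1/(1+y/m)^(m*t), PV):
  t = 1.0000: CF_t = 66.000000, DF = 0.944287, PV = 62.322946
  t = 2.0000: CF_t = 66.000000, DF = 0.891678, PV = 58.850752
  t = 3.0000: CF_t = 1066.000000, DF = 0.842000, PV = 897.572058
Price P = sum_t PV_t = 1018.745756
Macaulay numerator sum_t t * PV_t:
  t * PV_t at t = 1.0000: 62.322946
  t * PV_t at t = 2.0000: 117.701504
  t * PV_t at t = 3.0000: 2692.716175
Macaulay duration D = (sum_t t * PV_t) / P = 2872.740625 / 1018.745756 = 2.819880


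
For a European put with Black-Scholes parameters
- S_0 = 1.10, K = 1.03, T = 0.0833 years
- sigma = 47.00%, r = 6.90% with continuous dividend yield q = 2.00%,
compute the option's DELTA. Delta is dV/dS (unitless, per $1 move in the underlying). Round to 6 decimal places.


Answer: Delta = -0.279606

Derivation:
d1 = 0.5826277962; d2 = 0.4469776211
phi(d1) = 0.3366652696; exp(-qT) = 0.9983353870; exp(-rT) = 0.9942687864
N(-d1) = 0.2800719446
Delta = -exp(-qT) * N(-d1) = -0.9983353870 * 0.2800719446 = -0.279606


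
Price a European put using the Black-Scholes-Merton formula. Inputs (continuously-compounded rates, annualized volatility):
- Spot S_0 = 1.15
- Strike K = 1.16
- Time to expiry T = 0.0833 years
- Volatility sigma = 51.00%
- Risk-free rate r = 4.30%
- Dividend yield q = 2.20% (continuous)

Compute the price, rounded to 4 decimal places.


Answer: Price = 0.0716

Derivation:
d1 = (ln(S/K) + (r - q + 0.5*sigma^2) * T) / (sigma * sqrt(T)) = 0.02666127
d2 = d1 - sigma * sqrt(T) = -0.12053360
exp(-rT) = 0.99642451; exp(-qT) = 0.99816908
P = K * exp(-rT) * N(-d2) - S_0 * exp(-qT) * N(-d1)
N(-d1) = 0.48936495; N(-d2) = 0.54796977
P = 1.1600 * 0.99642451 * 0.54796977 - 1.1500 * 0.99816908 * 0.48936495 = 0.0716


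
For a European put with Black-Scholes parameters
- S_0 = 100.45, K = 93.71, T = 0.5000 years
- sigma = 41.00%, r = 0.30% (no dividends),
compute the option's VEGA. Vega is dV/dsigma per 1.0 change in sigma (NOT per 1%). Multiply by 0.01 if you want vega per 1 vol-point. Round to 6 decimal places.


d1 = 0.3897027041; d2 = 0.0997889238
phi(d1) = 0.3697705385; exp(-qT) = 1.0000000000; exp(-rT) = 0.9985011244
Vega = S * exp(-qT) * phi(d1) * sqrt(T) = 100.4500 * 1.0000000000 * 0.3697705385 * 0.7071067812 = 26.264386

Answer: Vega = 26.264386


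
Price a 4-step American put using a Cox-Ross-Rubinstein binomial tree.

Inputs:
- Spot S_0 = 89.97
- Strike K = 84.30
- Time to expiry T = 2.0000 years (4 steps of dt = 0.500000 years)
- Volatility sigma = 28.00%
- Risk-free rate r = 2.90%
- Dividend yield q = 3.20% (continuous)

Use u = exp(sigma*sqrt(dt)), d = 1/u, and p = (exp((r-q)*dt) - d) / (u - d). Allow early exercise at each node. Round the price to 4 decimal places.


Answer: Price = V(0,0) = 10.6929

Derivation:
dt = T/N = 0.500000
u = exp(sigma*sqrt(dt)) = 1.218950; d = 1/u = 0.820378
p = (exp((r-q)*dt) - d) / (u - d) = 0.446903
Discount per step: exp(-r*dt) = 0.985605
Stock lattice S(k, i) with i counting down-moves:
  k=0: S(0,0) = 89.9700
  k=1: S(1,0) = 109.6689; S(1,1) = 73.8094
  k=2: S(2,0) = 133.6810; S(2,1) = 89.9700; S(2,2) = 60.5516
  k=3: S(3,0) = 162.9504; S(3,1) = 109.6689; S(3,2) = 73.8094; S(3,3) = 49.6752
  k=4: S(4,0) = 198.6284; S(4,1) = 133.6810; S(4,2) = 89.9700; S(4,3) = 60.5516; S(4,4) = 40.7525
Terminal payoffs V(N, i) = max(K - S_T, 0):
  V(4,0) = 0.000000; V(4,1) = 0.000000; V(4,2) = 0.000000; V(4,3) = 23.748364; V(4,4) = 43.547520
Backward induction: V(k, i) = exp(-r*dt) * [p * V(k+1, i) + (1-p) * V(k+1, i+1)]; then take max(V_cont, immediate exercise) for American.
  V(3,0) = exp(-r*dt) * [p*0.000000 + (1-p)*0.000000] = 0.000000; exercise = 0.000000; V(3,0) = max -> 0.000000
  V(3,1) = exp(-r*dt) * [p*0.000000 + (1-p)*0.000000] = 0.000000; exercise = 0.000000; V(3,1) = max -> 0.000000
  V(3,2) = exp(-r*dt) * [p*0.000000 + (1-p)*23.748364] = 12.946064; exercise = 10.490579; V(3,2) = max -> 12.946064
  V(3,3) = exp(-r*dt) * [p*23.748364 + (1-p)*43.547520] = 34.199710; exercise = 34.624762; V(3,3) = max -> 34.624762
  V(2,0) = exp(-r*dt) * [p*0.000000 + (1-p)*0.000000] = 0.000000; exercise = 0.000000; V(2,0) = max -> 0.000000
  V(2,1) = exp(-r*dt) * [p*0.000000 + (1-p)*12.946064] = 7.057353; exercise = 0.000000; V(2,1) = max -> 7.057353
  V(2,2) = exp(-r*dt) * [p*12.946064 + (1-p)*34.624762] = 24.577517; exercise = 23.748364; V(2,2) = max -> 24.577517
  V(1,0) = exp(-r*dt) * [p*0.000000 + (1-p)*7.057353] = 3.847210; exercise = 0.000000; V(1,0) = max -> 3.847210
  V(1,1) = exp(-r*dt) * [p*7.057353 + (1-p)*24.577517] = 16.506614; exercise = 10.490579; V(1,1) = max -> 16.506614
  V(0,0) = exp(-r*dt) * [p*3.847210 + (1-p)*16.506614] = 10.692912; exercise = 0.000000; V(0,0) = max -> 10.692912


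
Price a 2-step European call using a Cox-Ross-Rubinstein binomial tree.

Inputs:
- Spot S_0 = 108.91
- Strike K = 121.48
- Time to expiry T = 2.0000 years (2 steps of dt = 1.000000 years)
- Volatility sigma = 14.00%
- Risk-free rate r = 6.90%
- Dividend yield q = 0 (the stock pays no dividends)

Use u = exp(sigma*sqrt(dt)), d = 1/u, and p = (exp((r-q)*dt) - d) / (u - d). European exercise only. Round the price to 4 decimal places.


dt = T/N = 1.000000
u = exp(sigma*sqrt(dt)) = 1.150274; d = 1/u = 0.869358
p = (exp((r-q)*dt) - d) / (u - d) = 0.719355
Discount per step: exp(-r*dt) = 0.933327
Stock lattice S(k, i) with i counting down-moves:
  k=0: S(0,0) = 108.9100
  k=1: S(1,0) = 125.2763; S(1,1) = 94.6818
  k=2: S(2,0) = 144.1021; S(2,1) = 108.9100; S(2,2) = 82.3124
Terminal payoffs V(N, i) = max(S_T - K, 0):
  V(2,0) = 22.622068; V(2,1) = 0.000000; V(2,2) = 0.000000
Backward induction: V(k, i) = exp(-r*dt) * [p * V(k+1, i) + (1-p) * V(k+1, i+1)].
  V(1,0) = exp(-r*dt) * [p*22.622068 + (1-p)*0.000000] = 15.188300
  V(1,1) = exp(-r*dt) * [p*0.000000 + (1-p)*0.000000] = 0.000000
  V(0,0) = exp(-r*dt) * [p*15.188300 + (1-p)*0.000000] = 10.197319

Answer: Price = V(0,0) = 10.1973


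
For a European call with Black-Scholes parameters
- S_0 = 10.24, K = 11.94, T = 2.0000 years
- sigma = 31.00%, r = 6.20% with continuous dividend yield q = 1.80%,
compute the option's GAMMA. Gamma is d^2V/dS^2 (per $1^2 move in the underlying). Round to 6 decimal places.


d1 = 0.0695873173; d2 = -0.3688188870
phi(d1) = 0.3979775308; exp(-qT) = 0.9646402935; exp(-rT) = 0.8833798409
Gamma = exp(-qT) * phi(d1) / (S * sigma * sqrt(T)) = 0.9646402935 * 0.3979775308 / (10.2400 * 0.3100 * 1.4142135624) = 0.085516

Answer: Gamma = 0.085516


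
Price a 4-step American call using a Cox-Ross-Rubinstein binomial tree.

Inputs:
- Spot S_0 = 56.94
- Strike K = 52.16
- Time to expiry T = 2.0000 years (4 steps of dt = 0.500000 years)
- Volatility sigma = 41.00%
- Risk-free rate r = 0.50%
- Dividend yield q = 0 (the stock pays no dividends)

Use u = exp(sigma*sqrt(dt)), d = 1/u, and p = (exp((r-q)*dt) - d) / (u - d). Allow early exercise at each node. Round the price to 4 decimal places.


dt = T/N = 0.500000
u = exp(sigma*sqrt(dt)) = 1.336312; d = 1/u = 0.748328
p = (exp((r-q)*dt) - d) / (u - d) = 0.432282
Discount per step: exp(-r*dt) = 0.997503
Stock lattice S(k, i) with i counting down-moves:
  k=0: S(0,0) = 56.9400
  k=1: S(1,0) = 76.0896; S(1,1) = 42.6098
  k=2: S(2,0) = 101.6795; S(2,1) = 56.9400; S(2,2) = 31.8861
  k=3: S(3,0) = 135.8756; S(3,1) = 76.0896; S(3,2) = 42.6098; S(3,3) = 23.8613
  k=4: S(4,0) = 181.5722; S(4,1) = 101.6795; S(4,2) = 56.9400; S(4,3) = 31.8861; S(4,4) = 17.8561
Terminal payoffs V(N, i) = max(S_T - K, 0):
  V(4,0) = 129.412170; V(4,1) = 49.519493; V(4,2) = 4.780000; V(4,3) = 0.000000; V(4,4) = 0.000000
Backward induction: V(k, i) = exp(-r*dt) * [p * V(k+1, i) + (1-p) * V(k+1, i+1)]; then take max(V_cont, immediate exercise) for American.
  V(3,0) = exp(-r*dt) * [p*129.412170 + (1-p)*49.519493] = 83.845791; exercise = 83.715554; V(3,0) = max -> 83.845791
  V(3,1) = exp(-r*dt) * [p*49.519493 + (1-p)*4.780000] = 24.059858; exercise = 23.929620; V(3,1) = max -> 24.059858
  V(3,2) = exp(-r*dt) * [p*4.780000 + (1-p)*0.000000] = 2.061149; exercise = 0.000000; V(3,2) = max -> 2.061149
  V(3,3) = exp(-r*dt) * [p*0.000000 + (1-p)*0.000000] = 0.000000; exercise = 0.000000; V(3,3) = max -> 0.000000
  V(2,0) = exp(-r*dt) * [p*83.845791 + (1-p)*24.059858] = 49.779642; exercise = 49.519493; V(2,0) = max -> 49.779642
  V(2,1) = exp(-r*dt) * [p*24.059858 + (1-p)*2.061149] = 11.541906; exercise = 4.780000; V(2,1) = max -> 11.541906
  V(2,2) = exp(-r*dt) * [p*2.061149 + (1-p)*0.000000] = 0.888773; exercise = 0.000000; V(2,2) = max -> 0.888773
  V(1,0) = exp(-r*dt) * [p*49.779642 + (1-p)*11.541906] = 28.001305; exercise = 23.929620; V(1,0) = max -> 28.001305
  V(1,1) = exp(-r*dt) * [p*11.541906 + (1-p)*0.888773] = 5.480214; exercise = 0.000000; V(1,1) = max -> 5.480214
  V(0,0) = exp(-r*dt) * [p*28.001305 + (1-p)*5.480214] = 15.177687; exercise = 4.780000; V(0,0) = max -> 15.177687

Answer: Price = V(0,0) = 15.1777


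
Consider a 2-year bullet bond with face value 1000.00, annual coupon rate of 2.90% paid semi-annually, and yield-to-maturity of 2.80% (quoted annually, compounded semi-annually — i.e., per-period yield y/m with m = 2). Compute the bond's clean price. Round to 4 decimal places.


Answer: Price = 1001.9319

Derivation:
Coupon per period c = face * coupon_rate / m = 14.500000
Periods per year m = 2; per-period yield y/m = 0.014000
Number of cashflows N = 4
Cashflows (t years, CF_t, discount factor 1/(1+y/m)^(m*t), PV):
  t = 0.5000: CF_t = 14.500000, DF = 0.986193, PV = 14.299803
  t = 1.0000: CF_t = 14.500000, DF = 0.972577, PV = 14.102370
  t = 1.5000: CF_t = 14.500000, DF = 0.959149, PV = 13.907662
  t = 2.0000: CF_t = 1014.500000, DF = 0.945906, PV = 959.622078
Price P = sum_t PV_t = 1001.931913


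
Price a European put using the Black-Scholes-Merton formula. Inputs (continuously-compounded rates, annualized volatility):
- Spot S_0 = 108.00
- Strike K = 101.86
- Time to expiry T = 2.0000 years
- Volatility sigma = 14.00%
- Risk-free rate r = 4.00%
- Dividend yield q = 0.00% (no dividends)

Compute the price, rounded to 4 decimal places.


d1 = (ln(S/K) + (r - q + 0.5*sigma^2) * T) / (sigma * sqrt(T)) = 0.79868673
d2 = d1 - sigma * sqrt(T) = 0.60069684
exp(-rT) = 0.92311635; exp(-qT) = 1.00000000
P = K * exp(-rT) * N(-d2) - S_0 * exp(-qT) * N(-d1)
N(-d1) = 0.21223604; N(-d2) = 0.27402096
P = 101.8600 * 0.92311635 * 0.27402096 - 108.0000 * 1.00000000 * 0.21223604 = 2.8443

Answer: Price = 2.8443


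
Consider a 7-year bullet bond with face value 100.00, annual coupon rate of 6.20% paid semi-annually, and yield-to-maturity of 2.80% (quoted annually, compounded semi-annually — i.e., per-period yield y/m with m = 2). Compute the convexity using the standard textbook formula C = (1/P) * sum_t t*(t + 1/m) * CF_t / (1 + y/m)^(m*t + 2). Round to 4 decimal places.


Answer: Convexity = 40.5881

Derivation:
Coupon per period c = face * coupon_rate / m = 3.100000
Periods per year m = 2; per-period yield y/m = 0.014000
Number of cashflows N = 14
Cashflows (t years, CF_t, discount factor 1/(1+y/m)^(m*t), PV):
  t = 0.5000: CF_t = 3.100000, DF = 0.986193, PV = 3.057199
  t = 1.0000: CF_t = 3.100000, DF = 0.972577, PV = 3.014989
  t = 1.5000: CF_t = 3.100000, DF = 0.959149, PV = 2.973362
  t = 2.0000: CF_t = 3.100000, DF = 0.945906, PV = 2.932310
  t = 2.5000: CF_t = 3.100000, DF = 0.932847, PV = 2.891824
  t = 3.0000: CF_t = 3.100000, DF = 0.919967, PV = 2.851898
  t = 3.5000: CF_t = 3.100000, DF = 0.907265, PV = 2.812523
  t = 4.0000: CF_t = 3.100000, DF = 0.894739, PV = 2.773691
  t = 4.5000: CF_t = 3.100000, DF = 0.882386, PV = 2.735395
  t = 5.0000: CF_t = 3.100000, DF = 0.870203, PV = 2.697629
  t = 5.5000: CF_t = 3.100000, DF = 0.858188, PV = 2.660383
  t = 6.0000: CF_t = 3.100000, DF = 0.846339, PV = 2.623652
  t = 6.5000: CF_t = 3.100000, DF = 0.834654, PV = 2.587428
  t = 7.0000: CF_t = 103.100000, DF = 0.823130, PV = 84.864742
Price P = sum_t PV_t = 121.477025
Convexity numerator sum_t t*(t + 1/m) * CF_t / (1+y/m)^(m*t + 2):
  t = 0.5000: term = 1.486681
  t = 1.0000: term = 4.398465
  t = 1.5000: term = 8.675473
  t = 2.0000: term = 14.259489
  t = 2.5000: term = 21.093919
  t = 3.0000: term = 29.123754
  t = 3.5000: term = 38.295534
  t = 4.0000: term = 48.557313
  t = 4.5000: term = 59.858621
  t = 5.0000: term = 72.150431
  t = 5.5000: term = 85.385125
  t = 6.0000: term = 99.516463
  t = 6.5000: term = 114.499546
  t = 7.0000: term = 4333.219499
Convexity = (1/P) * sum = 4930.520313 / 121.477025 = 40.588089


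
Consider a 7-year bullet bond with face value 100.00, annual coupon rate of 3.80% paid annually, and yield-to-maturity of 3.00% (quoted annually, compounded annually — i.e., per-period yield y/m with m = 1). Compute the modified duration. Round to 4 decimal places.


Answer: Modified duration = 6.1134

Derivation:
Coupon per period c = face * coupon_rate / m = 3.800000
Periods per year m = 1; per-period yield y/m = 0.030000
Number of cashflows N = 7
Cashflows (t years, CF_t, discount factor 1/(1+y/m)^(m*t), PV):
  t = 1.0000: CF_t = 3.800000, DF = 0.970874, PV = 3.689320
  t = 2.0000: CF_t = 3.800000, DF = 0.942596, PV = 3.581864
  t = 3.0000: CF_t = 3.800000, DF = 0.915142, PV = 3.477538
  t = 4.0000: CF_t = 3.800000, DF = 0.888487, PV = 3.376251
  t = 5.0000: CF_t = 3.800000, DF = 0.862609, PV = 3.277913
  t = 6.0000: CF_t = 3.800000, DF = 0.837484, PV = 3.182440
  t = 7.0000: CF_t = 103.800000, DF = 0.813092, PV = 84.398899
Price P = sum_t PV_t = 104.984226
First compute Macaulay numerator sum_t t * PV_t:
  t * PV_t at t = 1.0000: 3.689320
  t * PV_t at t = 2.0000: 7.163729
  t * PV_t at t = 3.0000: 10.432615
  t * PV_t at t = 4.0000: 13.505003
  t * PV_t at t = 5.0000: 16.389567
  t * PV_t at t = 6.0000: 19.094641
  t * PV_t at t = 7.0000: 590.792292
Macaulay duration D = 661.067167 / 104.984226 = 6.296824
Modified duration = D / (1 + y/m) = 6.296824 / (1 + 0.030000) = 6.113421


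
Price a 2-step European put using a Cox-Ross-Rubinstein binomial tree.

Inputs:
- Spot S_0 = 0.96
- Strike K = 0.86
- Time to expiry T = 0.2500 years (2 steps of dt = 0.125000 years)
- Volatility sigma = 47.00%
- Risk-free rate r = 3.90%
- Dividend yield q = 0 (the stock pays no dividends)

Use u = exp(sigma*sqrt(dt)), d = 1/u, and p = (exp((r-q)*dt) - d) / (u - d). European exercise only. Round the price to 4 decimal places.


Answer: Price = V(0,0) = 0.0471

Derivation:
dt = T/N = 0.125000
u = exp(sigma*sqrt(dt)) = 1.180774; d = 1/u = 0.846902
p = (exp((r-q)*dt) - d) / (u - d) = 0.473190
Discount per step: exp(-r*dt) = 0.995137
Stock lattice S(k, i) with i counting down-moves:
  k=0: S(0,0) = 0.9600
  k=1: S(1,0) = 1.1335; S(1,1) = 0.8130
  k=2: S(2,0) = 1.3385; S(2,1) = 0.9600; S(2,2) = 0.6886
Terminal payoffs V(N, i) = max(K - S_T, 0):
  V(2,0) = 0.000000; V(2,1) = 0.000000; V(2,2) = 0.171446
Backward induction: V(k, i) = exp(-r*dt) * [p * V(k+1, i) + (1-p) * V(k+1, i+1)].
  V(1,0) = exp(-r*dt) * [p*0.000000 + (1-p)*0.000000] = 0.000000
  V(1,1) = exp(-r*dt) * [p*0.000000 + (1-p)*0.171446] = 0.089880
  V(0,0) = exp(-r*dt) * [p*0.000000 + (1-p)*0.089880] = 0.047120


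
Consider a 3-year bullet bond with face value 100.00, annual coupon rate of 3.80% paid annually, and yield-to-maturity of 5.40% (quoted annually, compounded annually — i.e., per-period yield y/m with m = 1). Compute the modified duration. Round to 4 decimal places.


Coupon per period c = face * coupon_rate / m = 3.800000
Periods per year m = 1; per-period yield y/m = 0.054000
Number of cashflows N = 3
Cashflows (t years, CF_t, discount factor 1/(1+y/m)^(m*t), PV):
  t = 1.0000: CF_t = 3.800000, DF = 0.948767, PV = 3.605313
  t = 2.0000: CF_t = 3.800000, DF = 0.900158, PV = 3.420601
  t = 3.0000: CF_t = 103.800000, DF = 0.854040, PV = 88.649343
Price P = sum_t PV_t = 95.675257
First compute Macaulay numerator sum_t t * PV_t:
  t * PV_t at t = 1.0000: 3.605313
  t * PV_t at t = 2.0000: 6.841201
  t * PV_t at t = 3.0000: 265.948029
Macaulay duration D = 276.394543 / 95.675257 = 2.888882
Modified duration = D / (1 + y/m) = 2.888882 / (1 + 0.054000) = 2.740875

Answer: Modified duration = 2.7409


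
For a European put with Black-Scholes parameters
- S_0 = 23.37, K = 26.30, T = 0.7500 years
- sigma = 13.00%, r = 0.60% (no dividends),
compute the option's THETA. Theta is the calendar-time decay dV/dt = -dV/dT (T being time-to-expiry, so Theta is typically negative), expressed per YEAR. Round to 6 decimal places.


d1 = -0.9528792304; d2 = -1.0654625329
phi(d1) = 0.2533640360; exp(-qT) = 1.0000000000; exp(-rT) = 0.9955101098
Theta = -S*exp(-qT)*phi(d1)*sigma/(2*sqrt(T)) + r*K*exp(-rT)*N(-d2) - q*S*exp(-qT)*N(-d1)
N(-d1) = 0.8296743677; N(-d2) = 0.8566666641; sqrt(T) = 0.8660254038
Term 1 = -23.3700 * 1.0000000000 * 0.2533640360 * 0.1300 / (2 * 0.8660254038) = -0.4444126433
Term 2 = 0.0060 * 26.3000 * 0.9955101098 * 0.8566666641 = 0.1345750473
Term 3 = 0 (no dividend yield, q = 0)
Theta = -0.4444126433 + (0.1345750473) + (0.0000000000) = -0.309838

Answer: Theta = -0.309838


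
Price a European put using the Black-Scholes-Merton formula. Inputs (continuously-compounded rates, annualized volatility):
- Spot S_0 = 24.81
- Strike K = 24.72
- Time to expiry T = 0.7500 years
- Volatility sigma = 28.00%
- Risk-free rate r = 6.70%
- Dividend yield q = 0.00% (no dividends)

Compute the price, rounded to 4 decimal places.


Answer: Price = 1.7377

Derivation:
d1 = (ln(S/K) + (r - q + 0.5*sigma^2) * T) / (sigma * sqrt(T)) = 0.34345811
d2 = d1 - sigma * sqrt(T) = 0.10097100
exp(-rT) = 0.95099165; exp(-qT) = 1.00000000
P = K * exp(-rT) * N(-d2) - S_0 * exp(-qT) * N(-d1)
N(-d1) = 0.36562693; N(-d2) = 0.45978674
P = 24.7200 * 0.95099165 * 0.45978674 - 24.8100 * 1.00000000 * 0.36562693 = 1.7377


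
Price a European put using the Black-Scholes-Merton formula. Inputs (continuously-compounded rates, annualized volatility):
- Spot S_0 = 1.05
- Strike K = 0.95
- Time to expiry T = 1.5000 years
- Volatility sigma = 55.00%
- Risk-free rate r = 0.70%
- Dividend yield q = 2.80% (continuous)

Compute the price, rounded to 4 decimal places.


d1 = (ln(S/K) + (r - q + 0.5*sigma^2) * T) / (sigma * sqrt(T)) = 0.43861967
d2 = d1 - sigma * sqrt(T) = -0.23499000
exp(-rT) = 0.98955493; exp(-qT) = 0.95886978
P = K * exp(-rT) * N(-d2) - S_0 * exp(-qT) * N(-d1)
N(-d1) = 0.33046857; N(-d2) = 0.59289175
P = 0.9500 * 0.98955493 * 0.59289175 - 1.0500 * 0.95886978 * 0.33046857 = 0.2246

Answer: Price = 0.2246


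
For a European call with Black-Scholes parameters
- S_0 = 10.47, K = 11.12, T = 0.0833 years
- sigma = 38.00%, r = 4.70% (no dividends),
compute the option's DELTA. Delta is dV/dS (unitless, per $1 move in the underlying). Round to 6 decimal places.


d1 = -0.4586467561; d2 = -0.5683213658
phi(d1) = 0.3591134382; exp(-qT) = 1.0000000000; exp(-rT) = 0.9960925540
N(d1) = 0.3232439274
Delta = exp(-qT) * N(d1) = 1.0000000000 * 0.3232439274 = 0.323244

Answer: Delta = 0.323244


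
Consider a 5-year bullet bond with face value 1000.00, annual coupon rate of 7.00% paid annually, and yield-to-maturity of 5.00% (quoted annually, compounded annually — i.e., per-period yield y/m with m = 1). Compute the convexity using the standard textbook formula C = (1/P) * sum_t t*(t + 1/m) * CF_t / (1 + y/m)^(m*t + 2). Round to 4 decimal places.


Answer: Convexity = 22.9914

Derivation:
Coupon per period c = face * coupon_rate / m = 70.000000
Periods per year m = 1; per-period yield y/m = 0.050000
Number of cashflows N = 5
Cashflows (t years, CF_t, discount factor 1/(1+y/m)^(m*t), PV):
  t = 1.0000: CF_t = 70.000000, DF = 0.952381, PV = 66.666667
  t = 2.0000: CF_t = 70.000000, DF = 0.907029, PV = 63.492063
  t = 3.0000: CF_t = 70.000000, DF = 0.863838, PV = 60.468632
  t = 4.0000: CF_t = 70.000000, DF = 0.822702, PV = 57.589173
  t = 5.0000: CF_t = 1070.000000, DF = 0.783526, PV = 838.372998
Price P = sum_t PV_t = 1086.589533
Convexity numerator sum_t t*(t + 1/m) * CF_t / (1+y/m)^(m*t + 2):
  t = 1.0000: term = 120.937264
  t = 2.0000: term = 345.535039
  t = 3.0000: term = 658.161980
  t = 4.0000: term = 1044.701555
  t = 5.0000: term = 22812.870697
Convexity = (1/P) * sum = 24982.206536 / 1086.589533 = 22.991393


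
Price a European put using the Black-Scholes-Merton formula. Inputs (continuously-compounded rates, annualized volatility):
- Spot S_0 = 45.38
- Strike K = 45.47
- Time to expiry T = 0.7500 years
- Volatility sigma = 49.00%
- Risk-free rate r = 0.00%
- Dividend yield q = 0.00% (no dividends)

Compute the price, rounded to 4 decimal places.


d1 = (ln(S/K) + (r - q + 0.5*sigma^2) * T) / (sigma * sqrt(T)) = 0.20750725
d2 = d1 - sigma * sqrt(T) = -0.21684519
exp(-rT) = 1.00000000; exp(-qT) = 1.00000000
P = K * exp(-rT) * N(-d2) - S_0 * exp(-qT) * N(-d1)
N(-d1) = 0.41780686; N(-d2) = 0.58583550
P = 45.4700 * 1.00000000 * 0.58583550 - 45.3800 * 1.00000000 * 0.41780686 = 7.6779

Answer: Price = 7.6779


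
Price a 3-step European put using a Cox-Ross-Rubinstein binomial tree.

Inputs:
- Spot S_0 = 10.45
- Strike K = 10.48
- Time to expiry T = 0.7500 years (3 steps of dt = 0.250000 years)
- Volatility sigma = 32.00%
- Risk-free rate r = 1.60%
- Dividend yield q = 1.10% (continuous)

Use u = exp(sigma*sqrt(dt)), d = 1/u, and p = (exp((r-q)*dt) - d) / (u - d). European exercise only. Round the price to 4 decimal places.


dt = T/N = 0.250000
u = exp(sigma*sqrt(dt)) = 1.173511; d = 1/u = 0.852144
p = (exp((r-q)*dt) - d) / (u - d) = 0.463977
Discount per step: exp(-r*dt) = 0.996008
Stock lattice S(k, i) with i counting down-moves:
  k=0: S(0,0) = 10.4500
  k=1: S(1,0) = 12.2632; S(1,1) = 8.9049
  k=2: S(2,0) = 14.3910; S(2,1) = 10.4500; S(2,2) = 7.5883
  k=3: S(3,0) = 16.8880; S(3,1) = 12.2632; S(3,2) = 8.9049; S(3,3) = 6.4663
Terminal payoffs V(N, i) = max(K - S_T, 0):
  V(3,0) = 0.000000; V(3,1) = 0.000000; V(3,2) = 1.575097; V(3,3) = 4.013714
Backward induction: V(k, i) = exp(-r*dt) * [p * V(k+1, i) + (1-p) * V(k+1, i+1)].
  V(2,0) = exp(-r*dt) * [p*0.000000 + (1-p)*0.000000] = 0.000000
  V(2,1) = exp(-r*dt) * [p*0.000000 + (1-p)*1.575097] = 0.840918
  V(2,2) = exp(-r*dt) * [p*1.575097 + (1-p)*4.013714] = 2.870745
  V(1,0) = exp(-r*dt) * [p*0.000000 + (1-p)*0.840918] = 0.448952
  V(1,1) = exp(-r*dt) * [p*0.840918 + (1-p)*2.870745] = 1.921251
  V(0,0) = exp(-r*dt) * [p*0.448952 + (1-p)*1.921251] = 1.233195

Answer: Price = V(0,0) = 1.2332


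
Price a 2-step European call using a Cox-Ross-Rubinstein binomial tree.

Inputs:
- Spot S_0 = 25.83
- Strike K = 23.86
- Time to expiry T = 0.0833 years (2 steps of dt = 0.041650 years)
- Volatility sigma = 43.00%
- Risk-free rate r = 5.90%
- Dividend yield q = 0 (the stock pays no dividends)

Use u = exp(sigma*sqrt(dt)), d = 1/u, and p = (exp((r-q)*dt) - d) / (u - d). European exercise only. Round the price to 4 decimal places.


dt = T/N = 0.041650
u = exp(sigma*sqrt(dt)) = 1.091722; d = 1/u = 0.915985
p = (exp((r-q)*dt) - d) / (u - d) = 0.492075
Discount per step: exp(-r*dt) = 0.997546
Stock lattice S(k, i) with i counting down-moves:
  k=0: S(0,0) = 25.8300
  k=1: S(1,0) = 28.1992; S(1,1) = 23.6599
  k=2: S(2,0) = 30.7856; S(2,1) = 25.8300; S(2,2) = 21.6721
Terminal payoffs V(N, i) = max(S_T - K, 0):
  V(2,0) = 6.925637; V(2,1) = 1.970000; V(2,2) = 0.000000
Backward induction: V(k, i) = exp(-r*dt) * [p * V(k+1, i) + (1-p) * V(k+1, i+1)].
  V(1,0) = exp(-r*dt) * [p*6.925637 + (1-p)*1.970000] = 4.397727
  V(1,1) = exp(-r*dt) * [p*1.970000 + (1-p)*0.000000] = 0.967009
  V(0,0) = exp(-r*dt) * [p*4.397727 + (1-p)*0.967009] = 2.648665

Answer: Price = V(0,0) = 2.6487


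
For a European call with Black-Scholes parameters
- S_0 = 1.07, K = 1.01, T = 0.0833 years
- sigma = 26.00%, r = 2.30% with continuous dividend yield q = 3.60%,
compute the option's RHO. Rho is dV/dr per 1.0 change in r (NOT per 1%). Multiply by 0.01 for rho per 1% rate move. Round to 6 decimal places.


Answer: Rho = 0.064099

Derivation:
d1 = 0.7921181214; d2 = 0.7170775990
phi(d1) = 0.2915149196; exp(-qT) = 0.9970056919; exp(-rT) = 0.9980859342
N(d2) = 0.7633368915
Rho = K*T*exp(-rT)*N(d2) = 1.0100 * 0.0833 * 0.9980859342 * 0.7633368915 = 0.064099


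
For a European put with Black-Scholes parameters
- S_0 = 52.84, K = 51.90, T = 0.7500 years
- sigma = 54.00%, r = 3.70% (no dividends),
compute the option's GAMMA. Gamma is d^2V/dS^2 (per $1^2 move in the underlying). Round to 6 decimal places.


d1 = 0.3315480739; d2 = -0.1361056441
phi(d1) = 0.3776072684; exp(-qT) = 1.0000000000; exp(-rT) = 0.9726314943
Gamma = exp(-qT) * phi(d1) / (S * sigma * sqrt(T)) = 1.0000000000 * 0.3776072684 / (52.8400 * 0.5400 * 0.8660254038) = 0.015281

Answer: Gamma = 0.015281


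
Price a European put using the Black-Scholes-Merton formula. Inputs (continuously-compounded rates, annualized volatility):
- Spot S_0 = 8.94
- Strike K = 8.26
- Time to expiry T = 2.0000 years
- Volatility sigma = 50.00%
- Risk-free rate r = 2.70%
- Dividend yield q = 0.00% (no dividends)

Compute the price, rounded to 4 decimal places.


d1 = (ln(S/K) + (r - q + 0.5*sigma^2) * T) / (sigma * sqrt(T)) = 0.54180077
d2 = d1 - sigma * sqrt(T) = -0.16530601
exp(-rT) = 0.94743211; exp(-qT) = 1.00000000
P = K * exp(-rT) * N(-d2) - S_0 * exp(-qT) * N(-d1)
N(-d1) = 0.29397788; N(-d2) = 0.56564843
P = 8.2600 * 0.94743211 * 0.56564843 - 8.9400 * 1.00000000 * 0.29397788 = 1.7985

Answer: Price = 1.7985


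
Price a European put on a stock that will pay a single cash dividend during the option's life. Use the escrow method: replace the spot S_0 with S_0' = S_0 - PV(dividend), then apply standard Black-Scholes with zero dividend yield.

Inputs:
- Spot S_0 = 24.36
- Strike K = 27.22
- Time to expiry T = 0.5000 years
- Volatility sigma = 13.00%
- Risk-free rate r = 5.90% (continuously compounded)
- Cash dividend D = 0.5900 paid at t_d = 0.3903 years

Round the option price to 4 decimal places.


PV(D) = D * exp(-r * t_d) = 0.5900 * 0.97723541 = 0.57656889
S_0' = S_0 - PV(D) = 24.3600 - 0.57656889 = 23.78343111
d1 = (ln(S_0'/K) + (r + sigma^2/2)*T) / (sigma*sqrt(T)) = -1.10132241
d2 = d1 - sigma*sqrt(T) = -1.19324629
exp(-rT) = 0.97093088
N(-d1) = 0.86462182; N(-d2) = 0.88361354
P = K * exp(-rT) * N(-d2) - S_0' * N(-d1) = 27.2200 * 0.97093088 * 0.88361354 - 23.78343111 * 0.86462182 = 2.7891

Answer: Price = 2.7891


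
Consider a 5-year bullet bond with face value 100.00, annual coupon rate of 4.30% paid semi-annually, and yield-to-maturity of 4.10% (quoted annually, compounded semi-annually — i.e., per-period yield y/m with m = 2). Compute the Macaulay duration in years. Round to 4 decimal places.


Answer: Macaulay duration = 4.5545 years

Derivation:
Coupon per period c = face * coupon_rate / m = 2.150000
Periods per year m = 2; per-period yield y/m = 0.020500
Number of cashflows N = 10
Cashflows (t years, CF_t, discount factor 1/(1+y/m)^(m*t), PV):
  t = 0.5000: CF_t = 2.150000, DF = 0.979912, PV = 2.106810
  t = 1.0000: CF_t = 2.150000, DF = 0.960227, PV = 2.064488
  t = 1.5000: CF_t = 2.150000, DF = 0.940938, PV = 2.023017
  t = 2.0000: CF_t = 2.150000, DF = 0.922036, PV = 1.982378
  t = 2.5000: CF_t = 2.150000, DF = 0.903514, PV = 1.942555
  t = 3.0000: CF_t = 2.150000, DF = 0.885364, PV = 1.903533
  t = 3.5000: CF_t = 2.150000, DF = 0.867579, PV = 1.865294
  t = 4.0000: CF_t = 2.150000, DF = 0.850151, PV = 1.827824
  t = 4.5000: CF_t = 2.150000, DF = 0.833073, PV = 1.791106
  t = 5.0000: CF_t = 102.150000, DF = 0.816338, PV = 83.388907
Price P = sum_t PV_t = 100.895913
Macaulay numerator sum_t t * PV_t:
  t * PV_t at t = 0.5000: 1.053405
  t * PV_t at t = 1.0000: 2.064488
  t * PV_t at t = 1.5000: 3.034525
  t * PV_t at t = 2.0000: 3.964756
  t * PV_t at t = 2.5000: 4.856389
  t * PV_t at t = 3.0000: 5.710599
  t * PV_t at t = 3.5000: 6.528531
  t * PV_t at t = 4.0000: 7.311296
  t * PV_t at t = 4.5000: 8.059979
  t * PV_t at t = 5.0000: 416.944534
Macaulay duration D = (sum_t t * PV_t) / P = 459.528501 / 100.895913 = 4.554481


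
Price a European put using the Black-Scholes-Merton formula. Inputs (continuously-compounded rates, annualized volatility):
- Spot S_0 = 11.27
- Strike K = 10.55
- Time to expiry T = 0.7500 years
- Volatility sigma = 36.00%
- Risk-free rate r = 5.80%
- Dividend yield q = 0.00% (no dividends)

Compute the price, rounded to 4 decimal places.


d1 = (ln(S/K) + (r - q + 0.5*sigma^2) * T) / (sigma * sqrt(T)) = 0.50716522
d2 = d1 - sigma * sqrt(T) = 0.19539608
exp(-rT) = 0.95743255; exp(-qT) = 1.00000000
P = K * exp(-rT) * N(-d2) - S_0 * exp(-qT) * N(-d1)
N(-d1) = 0.30601945; N(-d2) = 0.42254144
P = 10.5500 * 0.95743255 * 0.42254144 - 11.2700 * 1.00000000 * 0.30601945 = 0.8192

Answer: Price = 0.8192
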